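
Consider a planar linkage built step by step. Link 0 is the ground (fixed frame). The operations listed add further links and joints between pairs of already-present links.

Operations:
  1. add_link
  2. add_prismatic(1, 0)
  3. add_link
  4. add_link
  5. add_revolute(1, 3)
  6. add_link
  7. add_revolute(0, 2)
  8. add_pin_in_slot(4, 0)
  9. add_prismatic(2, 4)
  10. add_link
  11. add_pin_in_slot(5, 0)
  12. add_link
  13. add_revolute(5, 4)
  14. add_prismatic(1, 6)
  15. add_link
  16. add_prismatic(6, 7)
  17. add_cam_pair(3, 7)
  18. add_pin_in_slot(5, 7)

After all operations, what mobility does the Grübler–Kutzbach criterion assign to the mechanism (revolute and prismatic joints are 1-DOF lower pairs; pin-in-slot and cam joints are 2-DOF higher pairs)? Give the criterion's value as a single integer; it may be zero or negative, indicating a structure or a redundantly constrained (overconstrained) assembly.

M = 3

ground; <1,0,0>
#1 <2,0,0>
P:1↔0 J1 <2,1,0>
#2 <3,1,0>
#3 <4,1,0>
R:1↔3 J1 <4,2,0>
#4 <5,2,0>
R:0↔2 J1 <5,3,0>
PS:4↔0 J2 <5,3,1>
P:2↔4 J1 <5,4,1>
#5 <6,4,1>
PS:5↔0 J2 <6,4,2>
#6 <7,4,2>
R:5↔4 J1 <7,5,2>
P:1↔6 J1 <7,6,2>
#7 <8,6,2>
P:6↔7 J1 <8,7,2>
C:3↔7 J2 <8,7,3>
PS:5↔7 J2 <8,7,4>
3×7 − 2×7 − 1×4 = 3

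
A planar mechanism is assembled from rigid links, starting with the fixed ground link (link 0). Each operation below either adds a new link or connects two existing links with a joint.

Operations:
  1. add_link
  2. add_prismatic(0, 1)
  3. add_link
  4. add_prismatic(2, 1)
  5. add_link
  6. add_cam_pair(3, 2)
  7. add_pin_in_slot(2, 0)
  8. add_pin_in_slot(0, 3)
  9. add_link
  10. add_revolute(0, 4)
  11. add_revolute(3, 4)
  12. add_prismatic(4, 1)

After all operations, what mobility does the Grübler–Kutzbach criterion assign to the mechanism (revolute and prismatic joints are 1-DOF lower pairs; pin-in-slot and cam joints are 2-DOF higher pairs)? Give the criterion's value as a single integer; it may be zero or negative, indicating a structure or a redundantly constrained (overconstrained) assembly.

ground; <1,0,0>
#1 <2,0,0>
P:0↔1 J1 <2,1,0>
#2 <3,1,0>
P:2↔1 J1 <3,2,0>
#3 <4,2,0>
C:3↔2 J2 <4,2,1>
PS:2↔0 J2 <4,2,2>
PS:0↔3 J2 <4,2,3>
#4 <5,2,3>
R:0↔4 J1 <5,3,3>
R:3↔4 J1 <5,4,3>
P:4↔1 J1 <5,5,3>
3×4 − 2×5 − 1×3 = -1

M = -1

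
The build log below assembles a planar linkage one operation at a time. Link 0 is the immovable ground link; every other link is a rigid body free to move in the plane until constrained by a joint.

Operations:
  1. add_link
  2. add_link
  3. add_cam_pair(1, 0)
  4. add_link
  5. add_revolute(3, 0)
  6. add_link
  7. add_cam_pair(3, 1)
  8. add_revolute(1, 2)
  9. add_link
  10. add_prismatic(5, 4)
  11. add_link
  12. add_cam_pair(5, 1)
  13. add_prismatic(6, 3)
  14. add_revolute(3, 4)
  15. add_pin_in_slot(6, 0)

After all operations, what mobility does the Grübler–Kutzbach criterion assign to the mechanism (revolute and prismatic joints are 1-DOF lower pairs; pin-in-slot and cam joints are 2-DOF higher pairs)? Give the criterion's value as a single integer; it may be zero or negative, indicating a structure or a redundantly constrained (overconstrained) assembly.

ground; <1,0,0>
#1 <2,0,0>
#2 <3,0,0>
C:1↔0 J2 <3,0,1>
#3 <4,0,1>
R:3↔0 J1 <4,1,1>
#4 <5,1,1>
C:3↔1 J2 <5,1,2>
R:1↔2 J1 <5,2,2>
#5 <6,2,2>
P:5↔4 J1 <6,3,2>
#6 <7,3,2>
C:5↔1 J2 <7,3,3>
P:6↔3 J1 <7,4,3>
R:3↔4 J1 <7,5,3>
PS:6↔0 J2 <7,5,4>
3×6 − 2×5 − 1×4 = 4

M = 4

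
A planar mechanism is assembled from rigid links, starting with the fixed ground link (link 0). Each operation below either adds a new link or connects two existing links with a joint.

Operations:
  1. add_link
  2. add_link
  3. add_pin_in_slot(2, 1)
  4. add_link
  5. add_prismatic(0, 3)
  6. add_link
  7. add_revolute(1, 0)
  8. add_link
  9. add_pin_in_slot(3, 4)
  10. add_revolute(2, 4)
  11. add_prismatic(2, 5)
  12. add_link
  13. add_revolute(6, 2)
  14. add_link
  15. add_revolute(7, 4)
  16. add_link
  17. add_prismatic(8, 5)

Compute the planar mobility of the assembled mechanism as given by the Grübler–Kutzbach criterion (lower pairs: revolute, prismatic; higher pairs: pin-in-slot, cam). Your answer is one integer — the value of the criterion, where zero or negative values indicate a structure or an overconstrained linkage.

M = 8

ground; <1,0,0>
#1 <2,0,0>
#2 <3,0,0>
PS:2↔1 J2 <3,0,1>
#3 <4,0,1>
P:0↔3 J1 <4,1,1>
#4 <5,1,1>
R:1↔0 J1 <5,2,1>
#5 <6,2,1>
PS:3↔4 J2 <6,2,2>
R:2↔4 J1 <6,3,2>
P:2↔5 J1 <6,4,2>
#6 <7,4,2>
R:6↔2 J1 <7,5,2>
#7 <8,5,2>
R:7↔4 J1 <8,6,2>
#8 <9,6,2>
P:8↔5 J1 <9,7,2>
3×8 − 2×7 − 1×2 = 8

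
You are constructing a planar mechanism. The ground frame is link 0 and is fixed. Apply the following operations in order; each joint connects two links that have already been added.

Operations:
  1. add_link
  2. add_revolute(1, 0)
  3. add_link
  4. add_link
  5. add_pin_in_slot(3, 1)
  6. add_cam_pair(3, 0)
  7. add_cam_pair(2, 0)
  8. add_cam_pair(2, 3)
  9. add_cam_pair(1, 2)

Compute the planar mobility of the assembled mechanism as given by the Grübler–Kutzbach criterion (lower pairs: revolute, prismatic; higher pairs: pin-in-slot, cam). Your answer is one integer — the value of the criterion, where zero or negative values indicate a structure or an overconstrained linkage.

link 0 = ground. State L|J1|J2 = 1|0|0
+link1  2|0|0
R(1,0) f=1→J1  2|1|0
+link2  3|1|0
+link3  4|1|0
PS(3,1) f=2→J2  4|1|1
C(3,0) f=2→J2  4|1|2
C(2,0) f=2→J2  4|1|3
C(2,3) f=2→J2  4|1|4
C(1,2) f=2→J2  4|1|5
M = 3(4−1)−2·1−5 = 9−2−5 = 2

M = 2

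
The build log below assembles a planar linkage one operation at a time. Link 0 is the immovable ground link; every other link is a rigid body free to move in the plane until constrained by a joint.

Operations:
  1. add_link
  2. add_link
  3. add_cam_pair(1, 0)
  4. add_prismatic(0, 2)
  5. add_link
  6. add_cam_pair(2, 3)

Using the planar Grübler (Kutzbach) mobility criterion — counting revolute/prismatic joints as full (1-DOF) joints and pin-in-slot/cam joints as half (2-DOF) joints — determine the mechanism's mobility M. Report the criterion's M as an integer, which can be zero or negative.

link 0 = ground. State L|J1|J2 = 1|0|0
+link1  2|0|0
+link2  3|0|0
C(1,0) f=2→J2  3|0|1
P(0,2) f=1→J1  3|1|1
+link3  4|1|1
C(2,3) f=2→J2  4|1|2
M = 3(4−1)−2·1−2 = 9−2−2 = 5

M = 5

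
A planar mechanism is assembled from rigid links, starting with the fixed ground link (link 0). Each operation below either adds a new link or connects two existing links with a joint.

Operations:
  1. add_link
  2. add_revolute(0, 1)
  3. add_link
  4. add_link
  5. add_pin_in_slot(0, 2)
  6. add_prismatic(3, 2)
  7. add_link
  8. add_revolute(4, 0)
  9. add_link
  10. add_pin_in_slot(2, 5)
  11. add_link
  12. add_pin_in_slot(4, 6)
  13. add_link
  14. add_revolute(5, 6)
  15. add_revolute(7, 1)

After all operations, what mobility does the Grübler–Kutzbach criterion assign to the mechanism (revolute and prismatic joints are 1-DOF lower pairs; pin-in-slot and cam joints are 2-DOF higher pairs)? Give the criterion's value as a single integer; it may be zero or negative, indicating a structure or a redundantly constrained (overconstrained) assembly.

ground; <1,0,0>
#1 <2,0,0>
R:0↔1 J1 <2,1,0>
#2 <3,1,0>
#3 <4,1,0>
PS:0↔2 J2 <4,1,1>
P:3↔2 J1 <4,2,1>
#4 <5,2,1>
R:4↔0 J1 <5,3,1>
#5 <6,3,1>
PS:2↔5 J2 <6,3,2>
#6 <7,3,2>
PS:4↔6 J2 <7,3,3>
#7 <8,3,3>
R:5↔6 J1 <8,4,3>
R:7↔1 J1 <8,5,3>
3×7 − 2×5 − 1×3 = 8

M = 8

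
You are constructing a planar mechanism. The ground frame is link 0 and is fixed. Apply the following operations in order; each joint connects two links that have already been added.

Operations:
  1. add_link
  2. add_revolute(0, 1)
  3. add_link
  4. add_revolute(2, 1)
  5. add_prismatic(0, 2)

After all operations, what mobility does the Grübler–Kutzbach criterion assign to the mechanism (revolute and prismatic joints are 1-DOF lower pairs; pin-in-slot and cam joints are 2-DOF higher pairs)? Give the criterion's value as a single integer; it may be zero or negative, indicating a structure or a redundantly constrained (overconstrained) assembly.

M = 0

L=1 J1=0 J2=0
add link → L=2 J1=0 J2=0
R@0,1 dof=1 J1 → L=2 J1=1 J2=0
add link → L=3 J1=1 J2=0
R@2,1 dof=1 J1 → L=3 J1=2 J2=0
P@0,2 dof=1 J1 → L=3 J1=3 J2=0
M=3(L−1)−2J1−J2=3·2−2·3−0=0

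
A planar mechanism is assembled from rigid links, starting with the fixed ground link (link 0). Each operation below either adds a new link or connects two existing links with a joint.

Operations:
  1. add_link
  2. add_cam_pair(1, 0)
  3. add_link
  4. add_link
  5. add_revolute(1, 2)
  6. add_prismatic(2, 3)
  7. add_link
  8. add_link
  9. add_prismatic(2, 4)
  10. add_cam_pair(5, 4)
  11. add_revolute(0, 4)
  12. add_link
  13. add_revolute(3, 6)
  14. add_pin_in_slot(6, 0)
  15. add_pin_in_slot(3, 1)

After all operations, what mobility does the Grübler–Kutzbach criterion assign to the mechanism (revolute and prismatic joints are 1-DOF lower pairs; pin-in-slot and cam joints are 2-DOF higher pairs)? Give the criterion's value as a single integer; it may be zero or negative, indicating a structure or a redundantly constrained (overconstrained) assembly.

M = 4

(L,J1,J2)=(1,0,0); link0 fixed
link1: (2,0,0)
C 1-0 [J2]: (2,0,1)
link2: (3,0,1)
link3: (4,0,1)
R 1-2 [J1]: (4,1,1)
P 2-3 [J1]: (4,2,1)
link4: (5,2,1)
link5: (6,2,1)
P 2-4 [J1]: (6,3,1)
C 5-4 [J2]: (6,3,2)
R 0-4 [J1]: (6,4,2)
link6: (7,4,2)
R 3-6 [J1]: (7,5,2)
PS 6-0 [J2]: (7,5,3)
PS 3-1 [J2]: (7,5,4)
Grübler: 3·6 − 2·5 − 4 = 4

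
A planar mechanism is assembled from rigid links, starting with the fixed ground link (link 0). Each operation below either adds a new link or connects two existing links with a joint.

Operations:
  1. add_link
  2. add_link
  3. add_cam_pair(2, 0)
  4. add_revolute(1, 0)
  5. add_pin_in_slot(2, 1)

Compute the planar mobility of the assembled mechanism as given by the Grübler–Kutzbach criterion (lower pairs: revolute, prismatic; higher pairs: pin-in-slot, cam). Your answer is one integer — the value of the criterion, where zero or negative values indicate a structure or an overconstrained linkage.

M = 2

link 0 = ground. State L|J1|J2 = 1|0|0
+link1  2|0|0
+link2  3|0|0
C(2,0) f=2→J2  3|0|1
R(1,0) f=1→J1  3|1|1
PS(2,1) f=2→J2  3|1|2
M = 3(3−1)−2·1−2 = 6−2−2 = 2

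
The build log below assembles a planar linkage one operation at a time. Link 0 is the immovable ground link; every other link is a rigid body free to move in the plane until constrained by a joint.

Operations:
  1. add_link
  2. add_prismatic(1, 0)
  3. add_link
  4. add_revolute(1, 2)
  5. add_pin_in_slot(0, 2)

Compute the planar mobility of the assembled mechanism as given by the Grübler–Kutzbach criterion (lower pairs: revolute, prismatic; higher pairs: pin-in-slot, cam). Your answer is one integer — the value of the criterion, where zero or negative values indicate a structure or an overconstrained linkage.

[1;0;0] (link 0 is ground)
L+ [2;0;0]
P(1,0)∈J1 [2;1;0]
L+ [3;1;0]
R(1,2)∈J1 [3;2;0]
PS(0,2)∈J2 [3;2;1]
mobility = 6 − 4 − 1 = 1

M = 1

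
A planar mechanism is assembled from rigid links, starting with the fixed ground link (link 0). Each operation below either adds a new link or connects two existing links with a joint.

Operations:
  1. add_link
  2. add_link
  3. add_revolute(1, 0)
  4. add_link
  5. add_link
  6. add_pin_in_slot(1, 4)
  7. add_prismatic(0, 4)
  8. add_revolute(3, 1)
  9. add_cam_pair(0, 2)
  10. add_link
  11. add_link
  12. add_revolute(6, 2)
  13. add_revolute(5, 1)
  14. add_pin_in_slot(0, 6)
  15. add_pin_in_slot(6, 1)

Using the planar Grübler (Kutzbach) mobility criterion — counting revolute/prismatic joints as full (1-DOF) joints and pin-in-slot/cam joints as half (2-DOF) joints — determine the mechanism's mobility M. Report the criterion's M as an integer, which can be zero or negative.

M = 4

ground; <1,0,0>
#1 <2,0,0>
#2 <3,0,0>
R:1↔0 J1 <3,1,0>
#3 <4,1,0>
#4 <5,1,0>
PS:1↔4 J2 <5,1,1>
P:0↔4 J1 <5,2,1>
R:3↔1 J1 <5,3,1>
C:0↔2 J2 <5,3,2>
#5 <6,3,2>
#6 <7,3,2>
R:6↔2 J1 <7,4,2>
R:5↔1 J1 <7,5,2>
PS:0↔6 J2 <7,5,3>
PS:6↔1 J2 <7,5,4>
3×6 − 2×5 − 1×4 = 4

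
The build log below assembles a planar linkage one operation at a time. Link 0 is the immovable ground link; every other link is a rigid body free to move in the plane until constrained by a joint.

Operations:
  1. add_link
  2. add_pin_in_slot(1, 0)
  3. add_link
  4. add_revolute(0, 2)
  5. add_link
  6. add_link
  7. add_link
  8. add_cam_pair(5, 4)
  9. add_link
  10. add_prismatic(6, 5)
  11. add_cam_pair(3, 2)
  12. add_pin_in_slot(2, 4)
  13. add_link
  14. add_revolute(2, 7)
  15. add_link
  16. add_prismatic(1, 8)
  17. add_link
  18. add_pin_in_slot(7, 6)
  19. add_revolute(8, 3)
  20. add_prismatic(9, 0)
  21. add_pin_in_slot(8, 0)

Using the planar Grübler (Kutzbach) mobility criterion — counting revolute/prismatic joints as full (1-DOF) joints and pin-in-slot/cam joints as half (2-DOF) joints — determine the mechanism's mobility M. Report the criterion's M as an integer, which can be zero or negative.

ground; <1,0,0>
#1 <2,0,0>
PS:1↔0 J2 <2,0,1>
#2 <3,0,1>
R:0↔2 J1 <3,1,1>
#3 <4,1,1>
#4 <5,1,1>
#5 <6,1,1>
C:5↔4 J2 <6,1,2>
#6 <7,1,2>
P:6↔5 J1 <7,2,2>
C:3↔2 J2 <7,2,3>
PS:2↔4 J2 <7,2,4>
#7 <8,2,4>
R:2↔7 J1 <8,3,4>
#8 <9,3,4>
P:1↔8 J1 <9,4,4>
#9 <10,4,4>
PS:7↔6 J2 <10,4,5>
R:8↔3 J1 <10,5,5>
P:9↔0 J1 <10,6,5>
PS:8↔0 J2 <10,6,6>
3×9 − 2×6 − 1×6 = 9

M = 9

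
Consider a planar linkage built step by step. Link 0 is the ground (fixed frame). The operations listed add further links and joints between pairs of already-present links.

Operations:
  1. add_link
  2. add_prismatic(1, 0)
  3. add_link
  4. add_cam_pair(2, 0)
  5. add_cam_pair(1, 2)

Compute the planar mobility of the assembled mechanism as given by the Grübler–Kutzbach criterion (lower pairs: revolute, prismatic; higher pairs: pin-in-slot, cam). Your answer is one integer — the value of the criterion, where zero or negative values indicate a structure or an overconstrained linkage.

M = 2

[1;0;0] (link 0 is ground)
L+ [2;0;0]
P(1,0)∈J1 [2;1;0]
L+ [3;1;0]
C(2,0)∈J2 [3;1;1]
C(1,2)∈J2 [3;1;2]
mobility = 6 − 2 − 2 = 2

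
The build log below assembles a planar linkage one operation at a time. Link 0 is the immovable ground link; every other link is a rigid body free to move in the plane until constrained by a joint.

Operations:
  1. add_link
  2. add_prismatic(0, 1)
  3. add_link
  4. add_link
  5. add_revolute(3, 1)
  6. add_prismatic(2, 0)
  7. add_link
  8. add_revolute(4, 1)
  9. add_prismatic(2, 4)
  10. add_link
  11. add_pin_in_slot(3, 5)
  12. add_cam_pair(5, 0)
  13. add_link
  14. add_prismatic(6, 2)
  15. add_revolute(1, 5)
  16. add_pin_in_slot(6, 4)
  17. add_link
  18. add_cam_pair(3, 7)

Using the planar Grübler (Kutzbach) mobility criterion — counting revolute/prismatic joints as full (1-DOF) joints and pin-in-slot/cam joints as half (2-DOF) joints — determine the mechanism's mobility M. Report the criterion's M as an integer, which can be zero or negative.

M = 3

L=1 J1=0 J2=0
add link → L=2 J1=0 J2=0
P@0,1 dof=1 J1 → L=2 J1=1 J2=0
add link → L=3 J1=1 J2=0
add link → L=4 J1=1 J2=0
R@3,1 dof=1 J1 → L=4 J1=2 J2=0
P@2,0 dof=1 J1 → L=4 J1=3 J2=0
add link → L=5 J1=3 J2=0
R@4,1 dof=1 J1 → L=5 J1=4 J2=0
P@2,4 dof=1 J1 → L=5 J1=5 J2=0
add link → L=6 J1=5 J2=0
PS@3,5 dof=2 J2 → L=6 J1=5 J2=1
C@5,0 dof=2 J2 → L=6 J1=5 J2=2
add link → L=7 J1=5 J2=2
P@6,2 dof=1 J1 → L=7 J1=6 J2=2
R@1,5 dof=1 J1 → L=7 J1=7 J2=2
PS@6,4 dof=2 J2 → L=7 J1=7 J2=3
add link → L=8 J1=7 J2=3
C@3,7 dof=2 J2 → L=8 J1=7 J2=4
M=3(L−1)−2J1−J2=3·7−2·7−4=3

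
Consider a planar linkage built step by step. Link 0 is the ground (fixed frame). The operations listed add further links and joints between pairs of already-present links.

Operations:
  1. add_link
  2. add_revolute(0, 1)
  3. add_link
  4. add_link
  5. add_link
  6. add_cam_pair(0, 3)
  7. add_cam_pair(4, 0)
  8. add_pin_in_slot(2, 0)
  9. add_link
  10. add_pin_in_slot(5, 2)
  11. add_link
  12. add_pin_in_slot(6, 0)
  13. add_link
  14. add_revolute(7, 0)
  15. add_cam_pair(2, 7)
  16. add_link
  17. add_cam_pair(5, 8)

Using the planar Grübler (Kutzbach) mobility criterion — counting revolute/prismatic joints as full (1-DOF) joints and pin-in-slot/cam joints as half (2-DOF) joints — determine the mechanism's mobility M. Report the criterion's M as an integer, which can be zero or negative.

M = 13

L=1 J1=0 J2=0
add link → L=2 J1=0 J2=0
R@0,1 dof=1 J1 → L=2 J1=1 J2=0
add link → L=3 J1=1 J2=0
add link → L=4 J1=1 J2=0
add link → L=5 J1=1 J2=0
C@0,3 dof=2 J2 → L=5 J1=1 J2=1
C@4,0 dof=2 J2 → L=5 J1=1 J2=2
PS@2,0 dof=2 J2 → L=5 J1=1 J2=3
add link → L=6 J1=1 J2=3
PS@5,2 dof=2 J2 → L=6 J1=1 J2=4
add link → L=7 J1=1 J2=4
PS@6,0 dof=2 J2 → L=7 J1=1 J2=5
add link → L=8 J1=1 J2=5
R@7,0 dof=1 J1 → L=8 J1=2 J2=5
C@2,7 dof=2 J2 → L=8 J1=2 J2=6
add link → L=9 J1=2 J2=6
C@5,8 dof=2 J2 → L=9 J1=2 J2=7
M=3(L−1)−2J1−J2=3·8−2·2−7=13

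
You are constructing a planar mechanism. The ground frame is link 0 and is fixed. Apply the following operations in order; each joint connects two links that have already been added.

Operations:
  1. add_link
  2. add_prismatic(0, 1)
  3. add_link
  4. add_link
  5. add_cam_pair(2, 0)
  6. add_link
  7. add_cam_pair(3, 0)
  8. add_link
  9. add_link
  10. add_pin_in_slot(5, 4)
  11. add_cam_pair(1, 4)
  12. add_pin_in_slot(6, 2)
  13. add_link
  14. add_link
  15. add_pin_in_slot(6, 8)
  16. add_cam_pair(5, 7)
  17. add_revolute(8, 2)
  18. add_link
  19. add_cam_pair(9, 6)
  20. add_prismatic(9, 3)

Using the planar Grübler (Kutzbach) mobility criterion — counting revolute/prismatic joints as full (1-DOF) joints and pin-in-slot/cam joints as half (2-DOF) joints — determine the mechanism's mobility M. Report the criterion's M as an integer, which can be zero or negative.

L=1 J1=0 J2=0
add link → L=2 J1=0 J2=0
P@0,1 dof=1 J1 → L=2 J1=1 J2=0
add link → L=3 J1=1 J2=0
add link → L=4 J1=1 J2=0
C@2,0 dof=2 J2 → L=4 J1=1 J2=1
add link → L=5 J1=1 J2=1
C@3,0 dof=2 J2 → L=5 J1=1 J2=2
add link → L=6 J1=1 J2=2
add link → L=7 J1=1 J2=2
PS@5,4 dof=2 J2 → L=7 J1=1 J2=3
C@1,4 dof=2 J2 → L=7 J1=1 J2=4
PS@6,2 dof=2 J2 → L=7 J1=1 J2=5
add link → L=8 J1=1 J2=5
add link → L=9 J1=1 J2=5
PS@6,8 dof=2 J2 → L=9 J1=1 J2=6
C@5,7 dof=2 J2 → L=9 J1=1 J2=7
R@8,2 dof=1 J1 → L=9 J1=2 J2=7
add link → L=10 J1=2 J2=7
C@9,6 dof=2 J2 → L=10 J1=2 J2=8
P@9,3 dof=1 J1 → L=10 J1=3 J2=8
M=3(L−1)−2J1−J2=3·9−2·3−8=13

M = 13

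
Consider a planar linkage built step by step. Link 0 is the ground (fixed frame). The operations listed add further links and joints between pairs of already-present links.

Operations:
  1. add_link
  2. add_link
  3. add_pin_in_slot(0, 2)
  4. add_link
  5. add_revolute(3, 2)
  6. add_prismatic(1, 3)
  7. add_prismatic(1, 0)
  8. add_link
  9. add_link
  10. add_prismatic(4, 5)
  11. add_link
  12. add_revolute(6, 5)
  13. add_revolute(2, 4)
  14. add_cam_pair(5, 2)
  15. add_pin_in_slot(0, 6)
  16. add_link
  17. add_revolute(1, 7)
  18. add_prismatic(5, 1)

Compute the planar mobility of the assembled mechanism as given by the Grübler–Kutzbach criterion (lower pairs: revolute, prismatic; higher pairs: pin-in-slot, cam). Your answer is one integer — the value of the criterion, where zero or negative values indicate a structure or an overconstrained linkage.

M = 2

(L,J1,J2)=(1,0,0); link0 fixed
link1: (2,0,0)
link2: (3,0,0)
PS 0-2 [J2]: (3,0,1)
link3: (4,0,1)
R 3-2 [J1]: (4,1,1)
P 1-3 [J1]: (4,2,1)
P 1-0 [J1]: (4,3,1)
link4: (5,3,1)
link5: (6,3,1)
P 4-5 [J1]: (6,4,1)
link6: (7,4,1)
R 6-5 [J1]: (7,5,1)
R 2-4 [J1]: (7,6,1)
C 5-2 [J2]: (7,6,2)
PS 0-6 [J2]: (7,6,3)
link7: (8,6,3)
R 1-7 [J1]: (8,7,3)
P 5-1 [J1]: (8,8,3)
Grübler: 3·7 − 2·8 − 3 = 2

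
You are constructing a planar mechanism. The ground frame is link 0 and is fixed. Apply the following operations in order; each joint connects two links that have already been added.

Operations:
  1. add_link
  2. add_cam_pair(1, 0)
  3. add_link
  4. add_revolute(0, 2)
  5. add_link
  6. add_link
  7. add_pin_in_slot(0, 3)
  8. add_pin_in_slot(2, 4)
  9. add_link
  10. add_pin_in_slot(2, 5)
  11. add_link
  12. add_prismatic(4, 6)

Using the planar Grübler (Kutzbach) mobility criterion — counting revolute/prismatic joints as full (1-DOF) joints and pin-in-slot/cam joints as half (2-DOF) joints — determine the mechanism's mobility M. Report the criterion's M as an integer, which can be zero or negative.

[1;0;0] (link 0 is ground)
L+ [2;0;0]
C(1,0)∈J2 [2;0;1]
L+ [3;0;1]
R(0,2)∈J1 [3;1;1]
L+ [4;1;1]
L+ [5;1;1]
PS(0,3)∈J2 [5;1;2]
PS(2,4)∈J2 [5;1;3]
L+ [6;1;3]
PS(2,5)∈J2 [6;1;4]
L+ [7;1;4]
P(4,6)∈J1 [7;2;4]
mobility = 18 − 4 − 4 = 10

M = 10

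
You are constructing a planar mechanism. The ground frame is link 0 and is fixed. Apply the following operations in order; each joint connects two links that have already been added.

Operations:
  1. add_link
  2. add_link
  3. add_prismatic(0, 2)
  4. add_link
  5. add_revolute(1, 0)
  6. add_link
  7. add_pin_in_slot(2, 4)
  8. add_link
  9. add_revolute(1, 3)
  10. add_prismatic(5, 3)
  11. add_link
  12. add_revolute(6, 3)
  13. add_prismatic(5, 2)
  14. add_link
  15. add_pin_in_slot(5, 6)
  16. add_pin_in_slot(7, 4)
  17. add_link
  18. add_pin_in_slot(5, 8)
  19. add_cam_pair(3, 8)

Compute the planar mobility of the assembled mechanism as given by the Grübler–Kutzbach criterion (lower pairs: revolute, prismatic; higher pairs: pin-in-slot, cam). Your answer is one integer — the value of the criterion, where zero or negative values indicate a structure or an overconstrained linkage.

L=1 J1=0 J2=0
add link → L=2 J1=0 J2=0
add link → L=3 J1=0 J2=0
P@0,2 dof=1 J1 → L=3 J1=1 J2=0
add link → L=4 J1=1 J2=0
R@1,0 dof=1 J1 → L=4 J1=2 J2=0
add link → L=5 J1=2 J2=0
PS@2,4 dof=2 J2 → L=5 J1=2 J2=1
add link → L=6 J1=2 J2=1
R@1,3 dof=1 J1 → L=6 J1=3 J2=1
P@5,3 dof=1 J1 → L=6 J1=4 J2=1
add link → L=7 J1=4 J2=1
R@6,3 dof=1 J1 → L=7 J1=5 J2=1
P@5,2 dof=1 J1 → L=7 J1=6 J2=1
add link → L=8 J1=6 J2=1
PS@5,6 dof=2 J2 → L=8 J1=6 J2=2
PS@7,4 dof=2 J2 → L=8 J1=6 J2=3
add link → L=9 J1=6 J2=3
PS@5,8 dof=2 J2 → L=9 J1=6 J2=4
C@3,8 dof=2 J2 → L=9 J1=6 J2=5
M=3(L−1)−2J1−J2=3·8−2·6−5=7

M = 7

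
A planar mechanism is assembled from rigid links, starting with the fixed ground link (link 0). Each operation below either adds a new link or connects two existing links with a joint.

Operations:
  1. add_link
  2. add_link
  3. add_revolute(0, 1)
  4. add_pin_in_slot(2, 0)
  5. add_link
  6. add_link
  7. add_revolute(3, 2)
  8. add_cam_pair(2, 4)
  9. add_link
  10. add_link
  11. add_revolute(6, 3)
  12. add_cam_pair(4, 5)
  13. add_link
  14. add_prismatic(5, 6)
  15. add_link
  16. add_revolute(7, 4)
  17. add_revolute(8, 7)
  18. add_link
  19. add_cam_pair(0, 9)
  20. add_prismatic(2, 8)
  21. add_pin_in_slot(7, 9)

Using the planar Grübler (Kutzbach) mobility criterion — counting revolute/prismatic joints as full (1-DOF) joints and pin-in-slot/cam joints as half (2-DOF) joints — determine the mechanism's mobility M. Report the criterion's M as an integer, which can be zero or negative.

M = 8

(L,J1,J2)=(1,0,0); link0 fixed
link1: (2,0,0)
link2: (3,0,0)
R 0-1 [J1]: (3,1,0)
PS 2-0 [J2]: (3,1,1)
link3: (4,1,1)
link4: (5,1,1)
R 3-2 [J1]: (5,2,1)
C 2-4 [J2]: (5,2,2)
link5: (6,2,2)
link6: (7,2,2)
R 6-3 [J1]: (7,3,2)
C 4-5 [J2]: (7,3,3)
link7: (8,3,3)
P 5-6 [J1]: (8,4,3)
link8: (9,4,3)
R 7-4 [J1]: (9,5,3)
R 8-7 [J1]: (9,6,3)
link9: (10,6,3)
C 0-9 [J2]: (10,6,4)
P 2-8 [J1]: (10,7,4)
PS 7-9 [J2]: (10,7,5)
Grübler: 3·9 − 2·7 − 5 = 8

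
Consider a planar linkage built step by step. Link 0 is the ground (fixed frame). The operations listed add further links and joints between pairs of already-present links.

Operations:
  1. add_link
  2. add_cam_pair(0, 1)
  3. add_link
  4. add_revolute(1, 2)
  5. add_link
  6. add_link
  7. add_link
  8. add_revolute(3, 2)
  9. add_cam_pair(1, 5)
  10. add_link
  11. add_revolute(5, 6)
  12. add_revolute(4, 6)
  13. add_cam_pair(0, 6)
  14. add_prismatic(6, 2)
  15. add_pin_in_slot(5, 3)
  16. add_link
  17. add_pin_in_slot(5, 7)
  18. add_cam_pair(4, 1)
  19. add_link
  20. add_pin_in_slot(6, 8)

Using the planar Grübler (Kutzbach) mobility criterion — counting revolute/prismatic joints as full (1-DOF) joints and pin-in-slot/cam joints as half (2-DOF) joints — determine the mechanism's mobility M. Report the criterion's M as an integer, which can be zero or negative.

M = 7

[1;0;0] (link 0 is ground)
L+ [2;0;0]
C(0,1)∈J2 [2;0;1]
L+ [3;0;1]
R(1,2)∈J1 [3;1;1]
L+ [4;1;1]
L+ [5;1;1]
L+ [6;1;1]
R(3,2)∈J1 [6;2;1]
C(1,5)∈J2 [6;2;2]
L+ [7;2;2]
R(5,6)∈J1 [7;3;2]
R(4,6)∈J1 [7;4;2]
C(0,6)∈J2 [7;4;3]
P(6,2)∈J1 [7;5;3]
PS(5,3)∈J2 [7;5;4]
L+ [8;5;4]
PS(5,7)∈J2 [8;5;5]
C(4,1)∈J2 [8;5;6]
L+ [9;5;6]
PS(6,8)∈J2 [9;5;7]
mobility = 24 − 10 − 7 = 7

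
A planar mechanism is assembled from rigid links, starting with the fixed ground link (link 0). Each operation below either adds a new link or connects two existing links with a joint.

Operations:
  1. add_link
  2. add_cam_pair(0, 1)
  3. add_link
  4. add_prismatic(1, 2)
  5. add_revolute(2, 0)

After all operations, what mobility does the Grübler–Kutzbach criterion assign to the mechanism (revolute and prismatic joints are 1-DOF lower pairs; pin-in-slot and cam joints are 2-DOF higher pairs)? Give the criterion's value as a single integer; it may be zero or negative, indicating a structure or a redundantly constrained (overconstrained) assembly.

M = 1

link 0 = ground. State L|J1|J2 = 1|0|0
+link1  2|0|0
C(0,1) f=2→J2  2|0|1
+link2  3|0|1
P(1,2) f=1→J1  3|1|1
R(2,0) f=1→J1  3|2|1
M = 3(3−1)−2·2−1 = 6−4−1 = 1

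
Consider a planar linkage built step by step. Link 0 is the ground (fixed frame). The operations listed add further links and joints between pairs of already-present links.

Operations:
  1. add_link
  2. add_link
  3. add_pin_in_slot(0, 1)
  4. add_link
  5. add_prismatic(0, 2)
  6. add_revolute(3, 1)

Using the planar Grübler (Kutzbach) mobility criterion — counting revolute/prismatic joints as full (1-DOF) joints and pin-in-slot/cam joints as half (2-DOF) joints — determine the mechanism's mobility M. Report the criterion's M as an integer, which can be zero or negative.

(L,J1,J2)=(1,0,0); link0 fixed
link1: (2,0,0)
link2: (3,0,0)
PS 0-1 [J2]: (3,0,1)
link3: (4,0,1)
P 0-2 [J1]: (4,1,1)
R 3-1 [J1]: (4,2,1)
Grübler: 3·3 − 2·2 − 1 = 4

M = 4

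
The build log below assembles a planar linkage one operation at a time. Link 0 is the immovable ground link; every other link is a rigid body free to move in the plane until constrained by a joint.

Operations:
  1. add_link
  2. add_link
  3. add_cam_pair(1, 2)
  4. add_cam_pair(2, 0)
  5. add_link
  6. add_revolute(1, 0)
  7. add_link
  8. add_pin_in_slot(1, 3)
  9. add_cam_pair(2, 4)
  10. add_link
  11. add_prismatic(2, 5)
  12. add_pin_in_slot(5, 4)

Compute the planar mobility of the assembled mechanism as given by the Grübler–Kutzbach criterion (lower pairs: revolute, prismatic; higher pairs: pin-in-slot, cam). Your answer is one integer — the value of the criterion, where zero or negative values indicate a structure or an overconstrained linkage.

M = 6

L=1 J1=0 J2=0
add link → L=2 J1=0 J2=0
add link → L=3 J1=0 J2=0
C@1,2 dof=2 J2 → L=3 J1=0 J2=1
C@2,0 dof=2 J2 → L=3 J1=0 J2=2
add link → L=4 J1=0 J2=2
R@1,0 dof=1 J1 → L=4 J1=1 J2=2
add link → L=5 J1=1 J2=2
PS@1,3 dof=2 J2 → L=5 J1=1 J2=3
C@2,4 dof=2 J2 → L=5 J1=1 J2=4
add link → L=6 J1=1 J2=4
P@2,5 dof=1 J1 → L=6 J1=2 J2=4
PS@5,4 dof=2 J2 → L=6 J1=2 J2=5
M=3(L−1)−2J1−J2=3·5−2·2−5=6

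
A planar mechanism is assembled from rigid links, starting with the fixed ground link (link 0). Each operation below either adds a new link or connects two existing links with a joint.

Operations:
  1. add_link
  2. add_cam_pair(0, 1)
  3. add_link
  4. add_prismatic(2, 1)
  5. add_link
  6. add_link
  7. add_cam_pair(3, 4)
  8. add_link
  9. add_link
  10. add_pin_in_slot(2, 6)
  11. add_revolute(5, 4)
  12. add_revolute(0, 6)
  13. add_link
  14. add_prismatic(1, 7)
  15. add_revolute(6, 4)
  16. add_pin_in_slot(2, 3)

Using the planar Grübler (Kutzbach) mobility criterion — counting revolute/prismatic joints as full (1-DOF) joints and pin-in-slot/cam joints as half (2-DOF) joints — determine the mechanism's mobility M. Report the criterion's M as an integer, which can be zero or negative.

(L,J1,J2)=(1,0,0); link0 fixed
link1: (2,0,0)
C 0-1 [J2]: (2,0,1)
link2: (3,0,1)
P 2-1 [J1]: (3,1,1)
link3: (4,1,1)
link4: (5,1,1)
C 3-4 [J2]: (5,1,2)
link5: (6,1,2)
link6: (7,1,2)
PS 2-6 [J2]: (7,1,3)
R 5-4 [J1]: (7,2,3)
R 0-6 [J1]: (7,3,3)
link7: (8,3,3)
P 1-7 [J1]: (8,4,3)
R 6-4 [J1]: (8,5,3)
PS 2-3 [J2]: (8,5,4)
Grübler: 3·7 − 2·5 − 4 = 7

M = 7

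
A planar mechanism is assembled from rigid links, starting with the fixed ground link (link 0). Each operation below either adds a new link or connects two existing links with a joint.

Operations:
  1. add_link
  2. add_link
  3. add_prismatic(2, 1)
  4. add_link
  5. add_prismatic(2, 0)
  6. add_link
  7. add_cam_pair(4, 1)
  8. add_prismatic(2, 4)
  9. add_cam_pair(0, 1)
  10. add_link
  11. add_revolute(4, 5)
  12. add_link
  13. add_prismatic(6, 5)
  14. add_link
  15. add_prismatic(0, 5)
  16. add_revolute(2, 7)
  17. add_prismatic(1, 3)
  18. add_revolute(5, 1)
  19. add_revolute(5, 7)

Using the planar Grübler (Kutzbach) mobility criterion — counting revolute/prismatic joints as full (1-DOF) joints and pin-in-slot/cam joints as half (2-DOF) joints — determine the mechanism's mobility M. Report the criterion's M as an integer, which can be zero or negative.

M = -1

ground; <1,0,0>
#1 <2,0,0>
#2 <3,0,0>
P:2↔1 J1 <3,1,0>
#3 <4,1,0>
P:2↔0 J1 <4,2,0>
#4 <5,2,0>
C:4↔1 J2 <5,2,1>
P:2↔4 J1 <5,3,1>
C:0↔1 J2 <5,3,2>
#5 <6,3,2>
R:4↔5 J1 <6,4,2>
#6 <7,4,2>
P:6↔5 J1 <7,5,2>
#7 <8,5,2>
P:0↔5 J1 <8,6,2>
R:2↔7 J1 <8,7,2>
P:1↔3 J1 <8,8,2>
R:5↔1 J1 <8,9,2>
R:5↔7 J1 <8,10,2>
3×7 − 2×10 − 1×2 = -1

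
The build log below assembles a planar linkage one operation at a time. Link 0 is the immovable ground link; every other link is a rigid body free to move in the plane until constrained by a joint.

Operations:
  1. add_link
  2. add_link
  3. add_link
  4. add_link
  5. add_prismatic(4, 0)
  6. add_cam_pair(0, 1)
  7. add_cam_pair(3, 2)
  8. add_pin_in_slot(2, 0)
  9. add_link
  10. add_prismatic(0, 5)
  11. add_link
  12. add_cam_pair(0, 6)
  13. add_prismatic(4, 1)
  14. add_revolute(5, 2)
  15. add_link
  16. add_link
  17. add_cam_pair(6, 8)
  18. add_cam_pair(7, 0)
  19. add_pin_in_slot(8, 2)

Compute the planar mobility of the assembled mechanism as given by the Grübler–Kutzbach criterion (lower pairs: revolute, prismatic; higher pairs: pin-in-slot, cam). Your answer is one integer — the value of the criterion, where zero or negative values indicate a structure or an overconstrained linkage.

link 0 = ground. State L|J1|J2 = 1|0|0
+link1  2|0|0
+link2  3|0|0
+link3  4|0|0
+link4  5|0|0
P(4,0) f=1→J1  5|1|0
C(0,1) f=2→J2  5|1|1
C(3,2) f=2→J2  5|1|2
PS(2,0) f=2→J2  5|1|3
+link5  6|1|3
P(0,5) f=1→J1  6|2|3
+link6  7|2|3
C(0,6) f=2→J2  7|2|4
P(4,1) f=1→J1  7|3|4
R(5,2) f=1→J1  7|4|4
+link7  8|4|4
+link8  9|4|4
C(6,8) f=2→J2  9|4|5
C(7,0) f=2→J2  9|4|6
PS(8,2) f=2→J2  9|4|7
M = 3(9−1)−2·4−7 = 24−8−7 = 9

M = 9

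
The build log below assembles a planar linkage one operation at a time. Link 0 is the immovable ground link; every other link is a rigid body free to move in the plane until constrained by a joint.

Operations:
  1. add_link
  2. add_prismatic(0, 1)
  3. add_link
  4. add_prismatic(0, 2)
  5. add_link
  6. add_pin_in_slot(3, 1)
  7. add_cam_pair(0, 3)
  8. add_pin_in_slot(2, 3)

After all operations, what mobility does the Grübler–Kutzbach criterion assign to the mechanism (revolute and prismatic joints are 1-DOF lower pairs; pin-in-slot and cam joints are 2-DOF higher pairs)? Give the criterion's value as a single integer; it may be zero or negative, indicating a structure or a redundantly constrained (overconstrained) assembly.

M = 2

ground; <1,0,0>
#1 <2,0,0>
P:0↔1 J1 <2,1,0>
#2 <3,1,0>
P:0↔2 J1 <3,2,0>
#3 <4,2,0>
PS:3↔1 J2 <4,2,1>
C:0↔3 J2 <4,2,2>
PS:2↔3 J2 <4,2,3>
3×3 − 2×2 − 1×3 = 2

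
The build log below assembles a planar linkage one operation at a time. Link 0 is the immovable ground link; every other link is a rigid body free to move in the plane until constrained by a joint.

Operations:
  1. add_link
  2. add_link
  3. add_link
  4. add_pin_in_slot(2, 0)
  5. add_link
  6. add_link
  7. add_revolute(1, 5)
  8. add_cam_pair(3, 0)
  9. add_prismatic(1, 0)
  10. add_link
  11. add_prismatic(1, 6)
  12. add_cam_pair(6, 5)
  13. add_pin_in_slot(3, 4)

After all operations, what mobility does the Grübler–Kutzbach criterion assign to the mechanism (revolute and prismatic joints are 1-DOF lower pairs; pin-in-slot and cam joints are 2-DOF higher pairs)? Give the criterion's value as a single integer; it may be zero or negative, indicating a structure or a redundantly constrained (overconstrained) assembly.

ground; <1,0,0>
#1 <2,0,0>
#2 <3,0,0>
#3 <4,0,0>
PS:2↔0 J2 <4,0,1>
#4 <5,0,1>
#5 <6,0,1>
R:1↔5 J1 <6,1,1>
C:3↔0 J2 <6,1,2>
P:1↔0 J1 <6,2,2>
#6 <7,2,2>
P:1↔6 J1 <7,3,2>
C:6↔5 J2 <7,3,3>
PS:3↔4 J2 <7,3,4>
3×6 − 2×3 − 1×4 = 8

M = 8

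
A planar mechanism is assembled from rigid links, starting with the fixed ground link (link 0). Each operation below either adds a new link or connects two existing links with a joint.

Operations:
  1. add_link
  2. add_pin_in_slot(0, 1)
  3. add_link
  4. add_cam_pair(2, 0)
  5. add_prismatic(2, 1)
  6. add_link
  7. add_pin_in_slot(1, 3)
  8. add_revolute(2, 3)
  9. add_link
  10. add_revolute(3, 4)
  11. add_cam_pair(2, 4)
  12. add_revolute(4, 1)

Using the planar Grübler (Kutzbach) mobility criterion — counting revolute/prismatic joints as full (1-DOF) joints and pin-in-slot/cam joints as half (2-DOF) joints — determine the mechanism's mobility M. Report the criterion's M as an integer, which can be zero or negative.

M = 0

(L,J1,J2)=(1,0,0); link0 fixed
link1: (2,0,0)
PS 0-1 [J2]: (2,0,1)
link2: (3,0,1)
C 2-0 [J2]: (3,0,2)
P 2-1 [J1]: (3,1,2)
link3: (4,1,2)
PS 1-3 [J2]: (4,1,3)
R 2-3 [J1]: (4,2,3)
link4: (5,2,3)
R 3-4 [J1]: (5,3,3)
C 2-4 [J2]: (5,3,4)
R 4-1 [J1]: (5,4,4)
Grübler: 3·4 − 2·4 − 4 = 0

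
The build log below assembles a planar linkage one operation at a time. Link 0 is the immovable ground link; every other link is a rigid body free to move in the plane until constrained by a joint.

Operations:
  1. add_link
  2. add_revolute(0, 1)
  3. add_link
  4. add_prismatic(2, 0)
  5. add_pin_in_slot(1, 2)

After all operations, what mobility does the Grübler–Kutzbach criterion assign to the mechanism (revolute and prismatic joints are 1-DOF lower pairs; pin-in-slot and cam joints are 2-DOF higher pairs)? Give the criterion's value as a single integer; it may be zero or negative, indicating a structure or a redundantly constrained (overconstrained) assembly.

(L,J1,J2)=(1,0,0); link0 fixed
link1: (2,0,0)
R 0-1 [J1]: (2,1,0)
link2: (3,1,0)
P 2-0 [J1]: (3,2,0)
PS 1-2 [J2]: (3,2,1)
Grübler: 3·2 − 2·2 − 1 = 1

M = 1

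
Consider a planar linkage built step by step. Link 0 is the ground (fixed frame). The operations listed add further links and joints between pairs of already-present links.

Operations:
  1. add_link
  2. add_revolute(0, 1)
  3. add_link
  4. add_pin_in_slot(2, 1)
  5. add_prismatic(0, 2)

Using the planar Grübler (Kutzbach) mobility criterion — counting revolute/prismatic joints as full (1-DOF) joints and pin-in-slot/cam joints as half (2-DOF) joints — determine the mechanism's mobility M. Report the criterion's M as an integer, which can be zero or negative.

M = 1

[1;0;0] (link 0 is ground)
L+ [2;0;0]
R(0,1)∈J1 [2;1;0]
L+ [3;1;0]
PS(2,1)∈J2 [3;1;1]
P(0,2)∈J1 [3;2;1]
mobility = 6 − 4 − 1 = 1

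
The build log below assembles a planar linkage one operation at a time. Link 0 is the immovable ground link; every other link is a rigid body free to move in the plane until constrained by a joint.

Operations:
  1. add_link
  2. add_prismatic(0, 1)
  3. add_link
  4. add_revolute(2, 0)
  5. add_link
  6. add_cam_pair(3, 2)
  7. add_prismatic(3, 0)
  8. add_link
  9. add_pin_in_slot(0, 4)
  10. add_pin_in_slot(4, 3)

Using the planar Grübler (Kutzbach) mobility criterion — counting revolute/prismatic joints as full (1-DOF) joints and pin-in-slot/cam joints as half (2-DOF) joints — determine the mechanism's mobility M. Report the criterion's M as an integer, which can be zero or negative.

ground; <1,0,0>
#1 <2,0,0>
P:0↔1 J1 <2,1,0>
#2 <3,1,0>
R:2↔0 J1 <3,2,0>
#3 <4,2,0>
C:3↔2 J2 <4,2,1>
P:3↔0 J1 <4,3,1>
#4 <5,3,1>
PS:0↔4 J2 <5,3,2>
PS:4↔3 J2 <5,3,3>
3×4 − 2×3 − 1×3 = 3

M = 3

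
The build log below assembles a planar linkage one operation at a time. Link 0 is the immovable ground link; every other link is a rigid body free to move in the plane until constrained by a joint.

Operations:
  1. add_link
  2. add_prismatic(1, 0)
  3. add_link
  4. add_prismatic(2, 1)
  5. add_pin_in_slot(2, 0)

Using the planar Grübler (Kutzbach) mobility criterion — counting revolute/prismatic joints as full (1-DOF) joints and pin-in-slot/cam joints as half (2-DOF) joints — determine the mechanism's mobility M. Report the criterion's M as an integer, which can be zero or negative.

M = 1

(L,J1,J2)=(1,0,0); link0 fixed
link1: (2,0,0)
P 1-0 [J1]: (2,1,0)
link2: (3,1,0)
P 2-1 [J1]: (3,2,0)
PS 2-0 [J2]: (3,2,1)
Grübler: 3·2 − 2·2 − 1 = 1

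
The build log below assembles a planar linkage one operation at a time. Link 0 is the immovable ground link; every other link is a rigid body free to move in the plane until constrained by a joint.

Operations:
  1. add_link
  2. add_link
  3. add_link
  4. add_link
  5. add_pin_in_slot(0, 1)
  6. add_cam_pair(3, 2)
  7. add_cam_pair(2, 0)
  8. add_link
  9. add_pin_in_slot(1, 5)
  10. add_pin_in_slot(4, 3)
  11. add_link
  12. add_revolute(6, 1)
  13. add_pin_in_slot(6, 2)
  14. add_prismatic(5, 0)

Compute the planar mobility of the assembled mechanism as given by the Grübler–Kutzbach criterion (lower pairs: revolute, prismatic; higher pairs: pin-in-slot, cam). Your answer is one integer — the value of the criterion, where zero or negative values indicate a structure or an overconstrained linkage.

M = 8

[1;0;0] (link 0 is ground)
L+ [2;0;0]
L+ [3;0;0]
L+ [4;0;0]
L+ [5;0;0]
PS(0,1)∈J2 [5;0;1]
C(3,2)∈J2 [5;0;2]
C(2,0)∈J2 [5;0;3]
L+ [6;0;3]
PS(1,5)∈J2 [6;0;4]
PS(4,3)∈J2 [6;0;5]
L+ [7;0;5]
R(6,1)∈J1 [7;1;5]
PS(6,2)∈J2 [7;1;6]
P(5,0)∈J1 [7;2;6]
mobility = 18 − 4 − 6 = 8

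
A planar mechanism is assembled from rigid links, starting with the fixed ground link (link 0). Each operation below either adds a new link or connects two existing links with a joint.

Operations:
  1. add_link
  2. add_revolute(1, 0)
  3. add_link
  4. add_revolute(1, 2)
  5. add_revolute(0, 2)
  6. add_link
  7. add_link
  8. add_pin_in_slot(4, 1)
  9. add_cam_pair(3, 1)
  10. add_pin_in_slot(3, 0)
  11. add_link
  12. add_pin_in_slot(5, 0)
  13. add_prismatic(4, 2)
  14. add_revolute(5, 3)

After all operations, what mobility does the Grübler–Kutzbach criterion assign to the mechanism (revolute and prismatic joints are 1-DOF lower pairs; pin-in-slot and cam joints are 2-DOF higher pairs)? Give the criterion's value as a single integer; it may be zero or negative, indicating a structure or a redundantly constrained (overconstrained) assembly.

(L,J1,J2)=(1,0,0); link0 fixed
link1: (2,0,0)
R 1-0 [J1]: (2,1,0)
link2: (3,1,0)
R 1-2 [J1]: (3,2,0)
R 0-2 [J1]: (3,3,0)
link3: (4,3,0)
link4: (5,3,0)
PS 4-1 [J2]: (5,3,1)
C 3-1 [J2]: (5,3,2)
PS 3-0 [J2]: (5,3,3)
link5: (6,3,3)
PS 5-0 [J2]: (6,3,4)
P 4-2 [J1]: (6,4,4)
R 5-3 [J1]: (6,5,4)
Grübler: 3·5 − 2·5 − 4 = 1

M = 1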